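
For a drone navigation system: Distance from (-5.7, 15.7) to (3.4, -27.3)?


dx=9.1, dy=-43
d^2 = 9.1^2 + (-43)^2 = 1931.81
d = sqrt(1931.81) = 43.9524

43.9524


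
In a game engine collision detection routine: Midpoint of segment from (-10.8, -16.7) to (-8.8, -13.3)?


M = (((-10.8)+(-8.8))/2, ((-16.7)+(-13.3))/2)
= (-9.8, -15)

(-9.8, -15)


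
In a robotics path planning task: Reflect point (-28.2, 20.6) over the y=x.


Reflection over y=x: (x,y) -> (y,x)
(-28.2, 20.6) -> (20.6, -28.2)

(20.6, -28.2)


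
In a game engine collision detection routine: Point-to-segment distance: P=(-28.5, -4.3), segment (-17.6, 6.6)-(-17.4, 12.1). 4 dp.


Project P onto AB: t = 0 (clamped to [0,1])
Closest point on segment: (-17.6, 6.6)
Distance: 15.4149

15.4149


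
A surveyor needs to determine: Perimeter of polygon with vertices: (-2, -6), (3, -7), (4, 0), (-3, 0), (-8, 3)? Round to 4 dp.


Sides: (-2, -6)->(3, -7): sqrt(26) = 5.09902, (3, -7)->(4, 0): sqrt(50) = 7.071068, (4, 0)->(-3, 0): sqrt(49) = 7, (-3, 0)->(-8, 3): sqrt(34) = 5.830952, (-8, 3)->(-2, -6): sqrt(117) = 10.816654
Sum = 35.817694
Perimeter = 35.8177

35.8177


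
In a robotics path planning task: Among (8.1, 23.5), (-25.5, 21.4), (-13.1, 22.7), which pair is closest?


d(P0,P1) = 33.6656, d(P0,P2) = 21.2151, d(P1,P2) = 12.468
Closest: P1 and P2

Closest pair: (-25.5, 21.4) and (-13.1, 22.7), distance = 12.468


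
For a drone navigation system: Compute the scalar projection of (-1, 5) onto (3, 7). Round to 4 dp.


u.v = 32, |v| = sqrt(58) = 7.6158
Scalar projection = u.v / |v| = 32 / sqrt(58) = 4.2018

4.2018


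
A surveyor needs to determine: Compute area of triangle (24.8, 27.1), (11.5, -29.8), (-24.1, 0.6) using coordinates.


Area = |x_A(y_B-y_C) + x_B(y_C-y_A) + x_C(y_A-y_B)|/2
= |(-753.92) + (-304.75) + (-1371.29)|/2
= 2429.96/2 = 1214.98

1214.98


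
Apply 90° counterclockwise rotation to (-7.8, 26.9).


90° CCW: (x,y) -> (-y, x)
(-7.8,26.9) -> (-26.9, -7.8)

(-26.9, -7.8)


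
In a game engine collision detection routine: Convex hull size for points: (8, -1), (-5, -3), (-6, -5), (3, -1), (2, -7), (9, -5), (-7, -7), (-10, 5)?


Convex hull vertices (CCW): (-10, 5), (-7, -7), (2, -7), (9, -5), (8, -1)
Count = 5

5


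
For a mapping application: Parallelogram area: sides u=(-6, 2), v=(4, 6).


|u x v| = |(-6)*6 - 2*4|
= |(-36) - 8| = 44

44


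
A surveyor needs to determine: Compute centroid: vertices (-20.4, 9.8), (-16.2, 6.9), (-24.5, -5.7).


Centroid = ((x_A+x_B+x_C)/3, (y_A+y_B+y_C)/3)
= (((-20.4)+(-16.2)+(-24.5))/3, (9.8+6.9+(-5.7))/3)
= (-20.3667, 3.6667)

(-20.3667, 3.6667)


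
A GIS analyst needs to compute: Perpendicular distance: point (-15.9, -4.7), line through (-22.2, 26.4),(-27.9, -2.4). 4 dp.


|cross product| = 358.71
|line direction| = sqrt(861.93) = 29.3586
Distance = 358.71/sqrt(861.93) = 12.2182

12.2182


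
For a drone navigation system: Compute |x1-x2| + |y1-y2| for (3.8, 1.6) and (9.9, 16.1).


|3.8-9.9| + |1.6-16.1| = 6.1 + 14.5 = 20.6

20.6


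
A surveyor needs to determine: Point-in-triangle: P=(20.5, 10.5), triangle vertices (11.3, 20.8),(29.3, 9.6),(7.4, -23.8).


Cross products: AB x AP = -82.36, BC x BP = -313.63, CA x CP = -450.49
All same sign? yes

Yes, inside


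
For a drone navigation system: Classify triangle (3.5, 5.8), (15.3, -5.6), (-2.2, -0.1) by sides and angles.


Side lengths squared: AB^2=269.2, BC^2=336.5, CA^2=67.3
Sorted: [67.3, 269.2, 336.5]
By sides: Scalene, By angles: Right

Scalene, Right


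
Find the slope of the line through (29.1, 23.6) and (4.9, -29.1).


slope = (y2-y1)/(x2-x1) = ((-29.1)-23.6)/(4.9-29.1) = (-52.7)/(-24.2) = 2.1777

2.1777


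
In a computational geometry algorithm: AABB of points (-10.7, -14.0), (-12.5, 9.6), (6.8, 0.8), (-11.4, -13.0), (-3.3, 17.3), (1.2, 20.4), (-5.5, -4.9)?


x range: [-12.5, 6.8]
y range: [-14, 20.4]
Bounding box: (-12.5,-14) to (6.8,20.4)

(-12.5,-14) to (6.8,20.4)


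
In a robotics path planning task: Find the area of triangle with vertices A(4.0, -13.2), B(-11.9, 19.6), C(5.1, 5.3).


Area = |x_A(y_B-y_C) + x_B(y_C-y_A) + x_C(y_A-y_B)|/2
= |57.2 + (-220.15) + (-167.28)|/2
= 330.23/2 = 165.115

165.115


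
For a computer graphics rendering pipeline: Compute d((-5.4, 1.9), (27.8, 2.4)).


dx=33.2, dy=0.5
d^2 = 33.2^2 + 0.5^2 = 1102.49
d = sqrt(1102.49) = 33.2038

33.2038


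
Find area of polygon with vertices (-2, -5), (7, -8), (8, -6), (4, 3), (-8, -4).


Shoelace sum: ((-2)*(-8) - 7*(-5)) + (7*(-6) - 8*(-8)) + (8*3 - 4*(-6)) + (4*(-4) - (-8)*3) + ((-8)*(-5) - (-2)*(-4))
= 161
Area = |161|/2 = 80.5

80.5


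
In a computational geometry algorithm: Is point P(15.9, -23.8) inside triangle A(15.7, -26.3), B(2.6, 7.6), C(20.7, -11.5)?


Cross products: AB x AP = -39.53, BC x BP = -314.31, CA x CP = -9.54
All same sign? yes

Yes, inside


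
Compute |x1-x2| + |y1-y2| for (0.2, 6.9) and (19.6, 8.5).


|0.2-19.6| + |6.9-8.5| = 19.4 + 1.6 = 21

21


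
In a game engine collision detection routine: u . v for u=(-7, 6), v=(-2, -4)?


u . v = u_x*v_x + u_y*v_y = (-7)*(-2) + 6*(-4)
= 14 + (-24) = -10

-10


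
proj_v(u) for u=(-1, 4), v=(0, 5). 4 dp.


u.v = 20, |v| = sqrt(25) = 5
Scalar projection = u.v / |v| = 20 / sqrt(25) = 4

4


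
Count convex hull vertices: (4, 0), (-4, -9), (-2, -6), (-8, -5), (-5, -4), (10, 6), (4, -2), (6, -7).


Convex hull vertices (CCW): (-8, -5), (-4, -9), (6, -7), (10, 6)
Count = 4

4


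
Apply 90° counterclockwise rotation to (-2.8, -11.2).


90° CCW: (x,y) -> (-y, x)
(-2.8,-11.2) -> (11.2, -2.8)

(11.2, -2.8)


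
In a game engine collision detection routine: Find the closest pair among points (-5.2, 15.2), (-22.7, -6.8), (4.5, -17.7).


d(P0,P1) = 28.1114, d(P0,P2) = 34.3001, d(P1,P2) = 29.3027
Closest: P0 and P1

Closest pair: (-5.2, 15.2) and (-22.7, -6.8), distance = 28.1114


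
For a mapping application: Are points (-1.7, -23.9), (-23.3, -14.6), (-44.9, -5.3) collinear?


Cross product: ((-23.3)-(-1.7))*((-5.3)-(-23.9)) - ((-14.6)-(-23.9))*((-44.9)-(-1.7))
= 0

Yes, collinear


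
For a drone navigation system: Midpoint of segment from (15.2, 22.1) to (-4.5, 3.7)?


M = ((15.2+(-4.5))/2, (22.1+3.7)/2)
= (5.35, 12.9)

(5.35, 12.9)


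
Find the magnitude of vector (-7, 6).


|u| = sqrt((-7)^2 + 6^2) = sqrt(85) = 9.2195

9.2195


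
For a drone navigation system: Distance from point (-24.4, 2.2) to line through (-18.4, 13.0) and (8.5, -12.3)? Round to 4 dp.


|cross product| = 442.32
|line direction| = sqrt(1363.7) = 36.9283
Distance = 442.32/sqrt(1363.7) = 11.9778

11.9778


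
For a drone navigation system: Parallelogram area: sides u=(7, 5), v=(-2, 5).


|u x v| = |7*5 - 5*(-2)|
= |35 - (-10)| = 45

45


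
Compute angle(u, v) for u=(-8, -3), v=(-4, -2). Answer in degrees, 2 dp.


u.v = 38, |u| = sqrt(73) = 8.544, |v| = sqrt(20) = 4.4721
cos(theta) = u.v/(|u||v|) = 38/sqrt(1460) = 0.994505
theta = acos(0.994505) = 6.01 degrees

6.01 degrees


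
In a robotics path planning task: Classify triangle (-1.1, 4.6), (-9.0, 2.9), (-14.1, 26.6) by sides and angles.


Side lengths squared: AB^2=65.3, BC^2=587.7, CA^2=653
Sorted: [65.3, 587.7, 653]
By sides: Scalene, By angles: Right

Scalene, Right


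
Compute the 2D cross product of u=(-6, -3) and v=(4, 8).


u x v = u_x*v_y - u_y*v_x = (-6)*8 - (-3)*4
= (-48) - (-12) = -36

-36


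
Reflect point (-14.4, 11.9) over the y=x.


Reflection over y=x: (x,y) -> (y,x)
(-14.4, 11.9) -> (11.9, -14.4)

(11.9, -14.4)


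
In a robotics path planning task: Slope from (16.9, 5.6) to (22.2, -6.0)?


slope = (y2-y1)/(x2-x1) = ((-6)-5.6)/(22.2-16.9) = (-11.6)/5.3 = -2.1887

-2.1887


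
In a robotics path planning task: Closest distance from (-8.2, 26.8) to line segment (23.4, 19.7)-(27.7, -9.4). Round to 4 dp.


Project P onto AB: t = 0 (clamped to [0,1])
Closest point on segment: (23.4, 19.7)
Distance: 32.3878

32.3878


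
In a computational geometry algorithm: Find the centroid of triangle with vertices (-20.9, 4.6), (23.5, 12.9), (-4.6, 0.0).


Centroid = ((x_A+x_B+x_C)/3, (y_A+y_B+y_C)/3)
= (((-20.9)+23.5+(-4.6))/3, (4.6+12.9+0)/3)
= (-0.6667, 5.8333)

(-0.6667, 5.8333)


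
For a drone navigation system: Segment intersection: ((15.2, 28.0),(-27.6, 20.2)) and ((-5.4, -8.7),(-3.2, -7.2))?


Cross products: d1=49.84, d2=96.88, d3=1410.08, d4=1363.04
d1*d2 < 0 and d3*d4 < 0? no

No, they don't intersect


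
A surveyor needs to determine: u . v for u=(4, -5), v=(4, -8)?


u . v = u_x*v_x + u_y*v_y = 4*4 + (-5)*(-8)
= 16 + 40 = 56

56


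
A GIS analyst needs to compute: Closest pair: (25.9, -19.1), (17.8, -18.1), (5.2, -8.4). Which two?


d(P0,P1) = 8.1615, d(P0,P2) = 23.3019, d(P1,P2) = 15.9013
Closest: P0 and P1

Closest pair: (25.9, -19.1) and (17.8, -18.1), distance = 8.1615


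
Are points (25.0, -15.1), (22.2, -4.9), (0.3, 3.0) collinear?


Cross product: (22.2-25)*(3-(-15.1)) - ((-4.9)-(-15.1))*(0.3-25)
= 201.26

No, not collinear


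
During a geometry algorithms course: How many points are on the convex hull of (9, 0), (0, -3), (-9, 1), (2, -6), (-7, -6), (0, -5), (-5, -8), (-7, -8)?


Convex hull vertices (CCW): (-9, 1), (-7, -8), (-5, -8), (2, -6), (9, 0)
Count = 5

5


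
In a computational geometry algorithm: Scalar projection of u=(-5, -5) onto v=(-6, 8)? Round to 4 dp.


u.v = -10, |v| = sqrt(100) = 10
Scalar projection = u.v / |v| = -10 / sqrt(100) = -1

-1


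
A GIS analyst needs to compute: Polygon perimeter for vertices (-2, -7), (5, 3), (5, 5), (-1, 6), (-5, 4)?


Sides: (-2, -7)->(5, 3): sqrt(149) = 12.206556, (5, 3)->(5, 5): sqrt(4) = 2, (5, 5)->(-1, 6): sqrt(37) = 6.082763, (-1, 6)->(-5, 4): sqrt(20) = 4.472136, (-5, 4)->(-2, -7): sqrt(130) = 11.401754
Sum = 36.163209
Perimeter = 36.1632

36.1632


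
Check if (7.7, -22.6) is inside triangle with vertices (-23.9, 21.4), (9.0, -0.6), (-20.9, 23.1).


Cross products: AB x AP = -752.4, BC x BP = 688.61, CA x CP = 185.72
All same sign? no

No, outside


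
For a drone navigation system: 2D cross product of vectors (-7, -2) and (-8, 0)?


u x v = u_x*v_y - u_y*v_x = (-7)*0 - (-2)*(-8)
= 0 - 16 = -16

-16


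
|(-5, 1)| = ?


|u| = sqrt((-5)^2 + 1^2) = sqrt(26) = 5.099

5.099


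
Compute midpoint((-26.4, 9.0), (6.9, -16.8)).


M = (((-26.4)+6.9)/2, (9+(-16.8))/2)
= (-9.75, -3.9)

(-9.75, -3.9)


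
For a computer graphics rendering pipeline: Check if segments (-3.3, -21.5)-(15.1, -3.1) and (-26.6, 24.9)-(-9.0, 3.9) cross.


Cross products: d1=-327.34, d2=382.9, d3=1282.48, d4=572.24
d1*d2 < 0 and d3*d4 < 0? no

No, they don't intersect


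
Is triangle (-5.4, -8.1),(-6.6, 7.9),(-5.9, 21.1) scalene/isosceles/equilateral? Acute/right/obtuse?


Side lengths squared: AB^2=257.44, BC^2=174.73, CA^2=852.89
Sorted: [174.73, 257.44, 852.89]
By sides: Scalene, By angles: Obtuse

Scalene, Obtuse


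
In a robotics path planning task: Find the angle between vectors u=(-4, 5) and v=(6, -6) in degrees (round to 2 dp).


u.v = -54, |u| = sqrt(41) = 6.4031, |v| = sqrt(72) = 8.4853
cos(theta) = u.v/(|u||v|) = -54/sqrt(2952) = -0.993884
theta = acos(-0.993884) = 173.66 degrees

173.66 degrees


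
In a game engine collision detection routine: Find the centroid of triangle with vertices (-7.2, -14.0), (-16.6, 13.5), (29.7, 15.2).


Centroid = ((x_A+x_B+x_C)/3, (y_A+y_B+y_C)/3)
= (((-7.2)+(-16.6)+29.7)/3, ((-14)+13.5+15.2)/3)
= (1.9667, 4.9)

(1.9667, 4.9)


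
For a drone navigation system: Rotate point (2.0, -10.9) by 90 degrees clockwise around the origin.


90° CW: (x,y) -> (y, -x)
(2,-10.9) -> (-10.9, -2)

(-10.9, -2)


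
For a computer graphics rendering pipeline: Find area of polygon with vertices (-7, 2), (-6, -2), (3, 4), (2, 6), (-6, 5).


Shoelace sum: ((-7)*(-2) - (-6)*2) + ((-6)*4 - 3*(-2)) + (3*6 - 2*4) + (2*5 - (-6)*6) + ((-6)*2 - (-7)*5)
= 87
Area = |87|/2 = 43.5

43.5


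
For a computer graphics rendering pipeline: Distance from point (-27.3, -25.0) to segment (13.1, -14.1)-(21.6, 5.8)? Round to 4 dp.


Project P onto AB: t = 0 (clamped to [0,1])
Closest point on segment: (13.1, -14.1)
Distance: 41.8446

41.8446


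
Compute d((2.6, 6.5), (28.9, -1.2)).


dx=26.3, dy=-7.7
d^2 = 26.3^2 + (-7.7)^2 = 750.98
d = sqrt(750.98) = 27.404

27.404


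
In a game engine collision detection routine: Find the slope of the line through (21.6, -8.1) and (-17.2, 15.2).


slope = (y2-y1)/(x2-x1) = (15.2-(-8.1))/((-17.2)-21.6) = 23.3/(-38.8) = -0.6005

-0.6005


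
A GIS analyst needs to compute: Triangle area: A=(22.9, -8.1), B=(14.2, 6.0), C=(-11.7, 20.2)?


Area = |x_A(y_B-y_C) + x_B(y_C-y_A) + x_C(y_A-y_B)|/2
= |(-325.18) + 401.86 + 164.97|/2
= 241.65/2 = 120.825

120.825


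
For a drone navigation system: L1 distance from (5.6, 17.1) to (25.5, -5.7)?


|5.6-25.5| + |17.1-(-5.7)| = 19.9 + 22.8 = 42.7

42.7


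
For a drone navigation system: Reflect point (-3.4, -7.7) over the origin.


Reflection over origin: (x,y) -> (-x,-y)
(-3.4, -7.7) -> (3.4, 7.7)

(3.4, 7.7)


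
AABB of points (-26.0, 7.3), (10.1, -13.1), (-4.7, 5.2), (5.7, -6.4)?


x range: [-26, 10.1]
y range: [-13.1, 7.3]
Bounding box: (-26,-13.1) to (10.1,7.3)

(-26,-13.1) to (10.1,7.3)


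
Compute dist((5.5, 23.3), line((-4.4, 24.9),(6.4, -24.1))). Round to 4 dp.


|cross product| = 467.82
|line direction| = sqrt(2517.64) = 50.1761
Distance = 467.82/sqrt(2517.64) = 9.3236

9.3236


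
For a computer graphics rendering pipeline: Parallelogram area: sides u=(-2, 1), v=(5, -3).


|u x v| = |(-2)*(-3) - 1*5|
= |6 - 5| = 1

1


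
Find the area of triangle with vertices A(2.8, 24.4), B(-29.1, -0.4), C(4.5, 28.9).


Area = |x_A(y_B-y_C) + x_B(y_C-y_A) + x_C(y_A-y_B)|/2
= |(-82.04) + (-130.95) + 111.6|/2
= 101.39/2 = 50.695

50.695


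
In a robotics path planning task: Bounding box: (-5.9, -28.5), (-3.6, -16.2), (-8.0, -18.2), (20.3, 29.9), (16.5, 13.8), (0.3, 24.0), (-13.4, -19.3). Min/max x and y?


x range: [-13.4, 20.3]
y range: [-28.5, 29.9]
Bounding box: (-13.4,-28.5) to (20.3,29.9)

(-13.4,-28.5) to (20.3,29.9)


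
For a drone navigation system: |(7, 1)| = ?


|u| = sqrt(7^2 + 1^2) = sqrt(50) = 7.0711

7.0711


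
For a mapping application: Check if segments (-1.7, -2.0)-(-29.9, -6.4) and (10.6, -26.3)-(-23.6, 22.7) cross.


Cross products: d1=-228.36, d2=1303.92, d3=739.38, d4=-792.9
d1*d2 < 0 and d3*d4 < 0? yes

Yes, they intersect


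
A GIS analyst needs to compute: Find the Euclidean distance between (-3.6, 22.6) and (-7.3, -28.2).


dx=-3.7, dy=-50.8
d^2 = (-3.7)^2 + (-50.8)^2 = 2594.33
d = sqrt(2594.33) = 50.9346

50.9346


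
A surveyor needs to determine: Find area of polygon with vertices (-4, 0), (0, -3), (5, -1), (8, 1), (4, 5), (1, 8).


Shoelace sum: ((-4)*(-3) - 0*0) + (0*(-1) - 5*(-3)) + (5*1 - 8*(-1)) + (8*5 - 4*1) + (4*8 - 1*5) + (1*0 - (-4)*8)
= 135
Area = |135|/2 = 67.5

67.5


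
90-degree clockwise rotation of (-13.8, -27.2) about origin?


90° CW: (x,y) -> (y, -x)
(-13.8,-27.2) -> (-27.2, 13.8)

(-27.2, 13.8)


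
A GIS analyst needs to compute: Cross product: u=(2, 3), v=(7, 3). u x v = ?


u x v = u_x*v_y - u_y*v_x = 2*3 - 3*7
= 6 - 21 = -15

-15


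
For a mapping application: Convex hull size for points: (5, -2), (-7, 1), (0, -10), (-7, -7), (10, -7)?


Convex hull vertices (CCW): (-7, -7), (0, -10), (10, -7), (5, -2), (-7, 1)
Count = 5

5


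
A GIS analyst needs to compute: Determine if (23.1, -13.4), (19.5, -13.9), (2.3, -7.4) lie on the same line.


Cross product: (19.5-23.1)*((-7.4)-(-13.4)) - ((-13.9)-(-13.4))*(2.3-23.1)
= -32

No, not collinear


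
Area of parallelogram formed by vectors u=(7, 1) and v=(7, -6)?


|u x v| = |7*(-6) - 1*7|
= |(-42) - 7| = 49

49


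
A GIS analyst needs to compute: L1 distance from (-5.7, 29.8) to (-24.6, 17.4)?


|(-5.7)-(-24.6)| + |29.8-17.4| = 18.9 + 12.4 = 31.3

31.3


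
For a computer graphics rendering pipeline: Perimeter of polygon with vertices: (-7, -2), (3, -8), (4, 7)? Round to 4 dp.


Sides: (-7, -2)->(3, -8): sqrt(136) = 11.661904, (3, -8)->(4, 7): sqrt(226) = 15.033296, (4, 7)->(-7, -2): sqrt(202) = 14.21267
Sum = 40.90787
Perimeter = 40.9079

40.9079


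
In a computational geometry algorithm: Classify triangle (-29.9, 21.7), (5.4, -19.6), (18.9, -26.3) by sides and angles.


Side lengths squared: AB^2=2951.78, BC^2=227.14, CA^2=4685.44
Sorted: [227.14, 2951.78, 4685.44]
By sides: Scalene, By angles: Obtuse

Scalene, Obtuse


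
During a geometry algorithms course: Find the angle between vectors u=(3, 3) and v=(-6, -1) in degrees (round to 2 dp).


u.v = -21, |u| = sqrt(18) = 4.2426, |v| = sqrt(37) = 6.0828
cos(theta) = u.v/(|u||v|) = -21/sqrt(666) = -0.813733
theta = acos(-0.813733) = 144.46 degrees

144.46 degrees


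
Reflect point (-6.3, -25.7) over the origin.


Reflection over origin: (x,y) -> (-x,-y)
(-6.3, -25.7) -> (6.3, 25.7)

(6.3, 25.7)


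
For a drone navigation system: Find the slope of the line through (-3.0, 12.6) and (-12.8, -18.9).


slope = (y2-y1)/(x2-x1) = ((-18.9)-12.6)/((-12.8)-(-3)) = (-31.5)/(-9.8) = 3.2143

3.2143


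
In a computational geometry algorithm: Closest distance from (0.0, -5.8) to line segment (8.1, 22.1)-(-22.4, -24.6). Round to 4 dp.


Project P onto AB: t = 0.4982 (clamped to [0,1])
Closest point on segment: (-7.0952, -1.1661)
Distance: 8.4744

8.4744


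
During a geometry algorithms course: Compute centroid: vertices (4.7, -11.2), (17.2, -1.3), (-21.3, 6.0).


Centroid = ((x_A+x_B+x_C)/3, (y_A+y_B+y_C)/3)
= ((4.7+17.2+(-21.3))/3, ((-11.2)+(-1.3)+6)/3)
= (0.2, -2.1667)

(0.2, -2.1667)


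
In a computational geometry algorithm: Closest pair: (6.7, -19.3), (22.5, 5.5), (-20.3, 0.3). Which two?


d(P0,P1) = 29.4054, d(P0,P2) = 33.3641, d(P1,P2) = 43.1147
Closest: P0 and P1

Closest pair: (6.7, -19.3) and (22.5, 5.5), distance = 29.4054


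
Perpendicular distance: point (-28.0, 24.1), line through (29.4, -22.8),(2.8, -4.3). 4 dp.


|cross product| = 185.64
|line direction| = sqrt(1049.81) = 32.4008
Distance = 185.64/sqrt(1049.81) = 5.7295

5.7295


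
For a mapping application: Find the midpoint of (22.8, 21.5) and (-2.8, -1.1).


M = ((22.8+(-2.8))/2, (21.5+(-1.1))/2)
= (10, 10.2)

(10, 10.2)


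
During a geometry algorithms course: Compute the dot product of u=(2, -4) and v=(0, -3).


u . v = u_x*v_x + u_y*v_y = 2*0 + (-4)*(-3)
= 0 + 12 = 12

12


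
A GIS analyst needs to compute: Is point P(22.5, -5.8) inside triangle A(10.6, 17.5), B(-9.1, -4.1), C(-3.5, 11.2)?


Cross products: AB x AP = 716.05, BC x BP = -493, CA x CP = -403.5
All same sign? no

No, outside


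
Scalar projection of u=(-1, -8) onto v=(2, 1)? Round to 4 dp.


u.v = -10, |v| = sqrt(5) = 2.2361
Scalar projection = u.v / |v| = -10 / sqrt(5) = -4.4721

-4.4721


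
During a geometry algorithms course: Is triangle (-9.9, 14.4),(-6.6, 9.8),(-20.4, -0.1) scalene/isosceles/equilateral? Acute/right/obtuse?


Side lengths squared: AB^2=32.05, BC^2=288.45, CA^2=320.5
Sorted: [32.05, 288.45, 320.5]
By sides: Scalene, By angles: Right

Scalene, Right


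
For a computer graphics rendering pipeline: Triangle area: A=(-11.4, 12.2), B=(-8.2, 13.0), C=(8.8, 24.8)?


Area = |x_A(y_B-y_C) + x_B(y_C-y_A) + x_C(y_A-y_B)|/2
= |134.52 + (-103.32) + (-7.04)|/2
= 24.16/2 = 12.08

12.08


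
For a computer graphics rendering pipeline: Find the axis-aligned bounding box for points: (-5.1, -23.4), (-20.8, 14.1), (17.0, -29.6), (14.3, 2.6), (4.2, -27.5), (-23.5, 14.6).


x range: [-23.5, 17]
y range: [-29.6, 14.6]
Bounding box: (-23.5,-29.6) to (17,14.6)

(-23.5,-29.6) to (17,14.6)


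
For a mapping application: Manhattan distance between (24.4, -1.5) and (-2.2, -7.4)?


|24.4-(-2.2)| + |(-1.5)-(-7.4)| = 26.6 + 5.9 = 32.5

32.5


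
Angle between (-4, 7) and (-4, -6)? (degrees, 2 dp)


u.v = -26, |u| = sqrt(65) = 8.0623, |v| = sqrt(52) = 7.2111
cos(theta) = u.v/(|u||v|) = -26/sqrt(3380) = -0.447214
theta = acos(-0.447214) = 116.57 degrees

116.57 degrees


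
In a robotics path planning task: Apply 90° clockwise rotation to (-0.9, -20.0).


90° CW: (x,y) -> (y, -x)
(-0.9,-20) -> (-20, 0.9)

(-20, 0.9)


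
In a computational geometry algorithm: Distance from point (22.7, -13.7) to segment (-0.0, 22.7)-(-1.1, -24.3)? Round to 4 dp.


Project P onto AB: t = 0.7627 (clamped to [0,1])
Closest point on segment: (-0.839, -13.1491)
Distance: 23.5455

23.5455


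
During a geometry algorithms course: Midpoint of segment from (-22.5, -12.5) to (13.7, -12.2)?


M = (((-22.5)+13.7)/2, ((-12.5)+(-12.2))/2)
= (-4.4, -12.35)

(-4.4, -12.35)


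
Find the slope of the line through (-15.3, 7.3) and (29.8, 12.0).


slope = (y2-y1)/(x2-x1) = (12-7.3)/(29.8-(-15.3)) = 4.7/45.1 = 0.1042

0.1042


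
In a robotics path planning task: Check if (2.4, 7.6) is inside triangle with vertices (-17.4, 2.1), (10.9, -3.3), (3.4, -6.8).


Cross products: AB x AP = 262.57, BC x BP = -111.5, CA x CP = -290.62
All same sign? no

No, outside


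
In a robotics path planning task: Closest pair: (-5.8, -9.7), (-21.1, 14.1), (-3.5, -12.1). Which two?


d(P0,P1) = 28.2936, d(P0,P2) = 3.3242, d(P1,P2) = 31.5626
Closest: P0 and P2

Closest pair: (-5.8, -9.7) and (-3.5, -12.1), distance = 3.3242


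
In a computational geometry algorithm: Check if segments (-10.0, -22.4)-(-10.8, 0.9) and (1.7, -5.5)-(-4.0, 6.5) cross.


Cross products: d1=236.73, d2=113.52, d3=-286.13, d4=-162.92
d1*d2 < 0 and d3*d4 < 0? no

No, they don't intersect


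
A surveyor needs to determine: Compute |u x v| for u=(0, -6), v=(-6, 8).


|u x v| = |0*8 - (-6)*(-6)|
= |0 - 36| = 36

36


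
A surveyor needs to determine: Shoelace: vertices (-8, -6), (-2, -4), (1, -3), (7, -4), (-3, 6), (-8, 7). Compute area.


Shoelace sum: ((-8)*(-4) - (-2)*(-6)) + ((-2)*(-3) - 1*(-4)) + (1*(-4) - 7*(-3)) + (7*6 - (-3)*(-4)) + ((-3)*7 - (-8)*6) + ((-8)*(-6) - (-8)*7)
= 208
Area = |208|/2 = 104

104


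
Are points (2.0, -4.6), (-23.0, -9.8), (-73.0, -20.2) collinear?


Cross product: ((-23)-2)*((-20.2)-(-4.6)) - ((-9.8)-(-4.6))*((-73)-2)
= 0

Yes, collinear


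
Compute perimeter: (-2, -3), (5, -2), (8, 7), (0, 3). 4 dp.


Sides: (-2, -3)->(5, -2): sqrt(50) = 7.071068, (5, -2)->(8, 7): sqrt(90) = 9.486833, (8, 7)->(0, 3): sqrt(80) = 8.944272, (0, 3)->(-2, -3): sqrt(40) = 6.324555
Sum = 31.826728
Perimeter = 31.8267

31.8267


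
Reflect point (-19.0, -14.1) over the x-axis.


Reflection over x-axis: (x,y) -> (x,-y)
(-19, -14.1) -> (-19, 14.1)

(-19, 14.1)


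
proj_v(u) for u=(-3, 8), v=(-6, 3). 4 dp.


u.v = 42, |v| = sqrt(45) = 6.7082
Scalar projection = u.v / |v| = 42 / sqrt(45) = 6.261

6.261


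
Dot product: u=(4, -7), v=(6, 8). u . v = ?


u . v = u_x*v_x + u_y*v_y = 4*6 + (-7)*8
= 24 + (-56) = -32

-32


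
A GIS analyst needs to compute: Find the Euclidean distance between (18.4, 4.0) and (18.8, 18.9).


dx=0.4, dy=14.9
d^2 = 0.4^2 + 14.9^2 = 222.17
d = sqrt(222.17) = 14.9054

14.9054


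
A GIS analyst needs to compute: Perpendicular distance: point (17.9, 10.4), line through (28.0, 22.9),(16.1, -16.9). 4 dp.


|cross product| = 253.23
|line direction| = sqrt(1725.65) = 41.5409
Distance = 253.23/sqrt(1725.65) = 6.0959

6.0959


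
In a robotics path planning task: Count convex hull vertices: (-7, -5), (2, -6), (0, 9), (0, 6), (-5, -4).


Convex hull vertices (CCW): (-7, -5), (2, -6), (0, 9)
Count = 3

3


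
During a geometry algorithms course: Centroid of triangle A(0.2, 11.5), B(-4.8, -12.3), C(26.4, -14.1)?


Centroid = ((x_A+x_B+x_C)/3, (y_A+y_B+y_C)/3)
= ((0.2+(-4.8)+26.4)/3, (11.5+(-12.3)+(-14.1))/3)
= (7.2667, -4.9667)

(7.2667, -4.9667)


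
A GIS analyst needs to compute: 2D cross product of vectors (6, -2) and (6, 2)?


u x v = u_x*v_y - u_y*v_x = 6*2 - (-2)*6
= 12 - (-12) = 24

24


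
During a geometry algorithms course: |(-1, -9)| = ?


|u| = sqrt((-1)^2 + (-9)^2) = sqrt(82) = 9.0554

9.0554


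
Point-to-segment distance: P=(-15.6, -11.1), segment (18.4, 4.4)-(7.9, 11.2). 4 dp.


Project P onto AB: t = 1 (clamped to [0,1])
Closest point on segment: (7.9, 11.2)
Distance: 32.3966

32.3966


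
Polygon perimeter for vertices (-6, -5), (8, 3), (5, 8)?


Sides: (-6, -5)->(8, 3): sqrt(260) = 16.124515, (8, 3)->(5, 8): sqrt(34) = 5.830952, (5, 8)->(-6, -5): sqrt(290) = 17.029386
Sum = 38.984853
Perimeter = 38.9849

38.9849


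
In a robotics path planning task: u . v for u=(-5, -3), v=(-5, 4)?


u . v = u_x*v_x + u_y*v_y = (-5)*(-5) + (-3)*4
= 25 + (-12) = 13

13


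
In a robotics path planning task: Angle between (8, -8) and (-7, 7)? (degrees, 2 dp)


u.v = -112, |u| = sqrt(128) = 11.3137, |v| = sqrt(98) = 9.8995
cos(theta) = u.v/(|u||v|) = -112/sqrt(12544) = -1
theta = acos(-1) = 180 degrees

180 degrees


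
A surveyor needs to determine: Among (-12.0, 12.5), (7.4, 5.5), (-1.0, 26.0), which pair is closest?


d(P0,P1) = 20.6243, d(P0,P2) = 17.4141, d(P1,P2) = 22.1542
Closest: P0 and P2

Closest pair: (-12.0, 12.5) and (-1.0, 26.0), distance = 17.4141


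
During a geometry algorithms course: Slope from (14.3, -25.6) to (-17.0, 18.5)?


slope = (y2-y1)/(x2-x1) = (18.5-(-25.6))/((-17)-14.3) = 44.1/(-31.3) = -1.4089

-1.4089


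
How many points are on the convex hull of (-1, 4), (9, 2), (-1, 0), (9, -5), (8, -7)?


Convex hull vertices (CCW): (-1, 0), (8, -7), (9, -5), (9, 2), (-1, 4)
Count = 5

5


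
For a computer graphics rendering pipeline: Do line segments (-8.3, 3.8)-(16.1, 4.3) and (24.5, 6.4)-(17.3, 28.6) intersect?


Cross products: d1=746.88, d2=201.6, d3=47.04, d4=592.32
d1*d2 < 0 and d3*d4 < 0? no

No, they don't intersect


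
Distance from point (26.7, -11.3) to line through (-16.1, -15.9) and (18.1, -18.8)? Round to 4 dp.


|cross product| = 281.44
|line direction| = sqrt(1178.05) = 34.3227
Distance = 281.44/sqrt(1178.05) = 8.1998

8.1998


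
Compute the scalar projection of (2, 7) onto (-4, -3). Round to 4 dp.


u.v = -29, |v| = sqrt(25) = 5
Scalar projection = u.v / |v| = -29 / sqrt(25) = -5.8

-5.8


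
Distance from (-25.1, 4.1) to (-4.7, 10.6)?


dx=20.4, dy=6.5
d^2 = 20.4^2 + 6.5^2 = 458.41
d = sqrt(458.41) = 21.4105

21.4105


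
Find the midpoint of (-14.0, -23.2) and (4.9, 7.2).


M = (((-14)+4.9)/2, ((-23.2)+7.2)/2)
= (-4.55, -8)

(-4.55, -8)


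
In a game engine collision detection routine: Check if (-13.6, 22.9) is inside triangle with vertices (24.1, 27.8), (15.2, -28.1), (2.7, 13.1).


Cross products: AB x AP = -2063.82, BC x BP = 549.06, CA x CP = 449.33
All same sign? no

No, outside


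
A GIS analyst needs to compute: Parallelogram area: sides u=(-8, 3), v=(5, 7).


|u x v| = |(-8)*7 - 3*5|
= |(-56) - 15| = 71

71


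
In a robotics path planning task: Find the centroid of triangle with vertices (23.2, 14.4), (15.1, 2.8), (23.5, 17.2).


Centroid = ((x_A+x_B+x_C)/3, (y_A+y_B+y_C)/3)
= ((23.2+15.1+23.5)/3, (14.4+2.8+17.2)/3)
= (20.6, 11.4667)

(20.6, 11.4667)


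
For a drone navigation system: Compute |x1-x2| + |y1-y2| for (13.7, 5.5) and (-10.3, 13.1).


|13.7-(-10.3)| + |5.5-13.1| = 24 + 7.6 = 31.6

31.6


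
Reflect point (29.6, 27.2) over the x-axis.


Reflection over x-axis: (x,y) -> (x,-y)
(29.6, 27.2) -> (29.6, -27.2)

(29.6, -27.2)


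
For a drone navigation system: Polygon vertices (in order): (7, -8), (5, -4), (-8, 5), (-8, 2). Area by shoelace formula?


Shoelace sum: (7*(-4) - 5*(-8)) + (5*5 - (-8)*(-4)) + ((-8)*2 - (-8)*5) + ((-8)*(-8) - 7*2)
= 79
Area = |79|/2 = 39.5

39.5


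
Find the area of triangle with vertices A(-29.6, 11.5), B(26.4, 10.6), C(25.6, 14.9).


Area = |x_A(y_B-y_C) + x_B(y_C-y_A) + x_C(y_A-y_B)|/2
= |127.28 + 89.76 + 23.04|/2
= 240.08/2 = 120.04

120.04


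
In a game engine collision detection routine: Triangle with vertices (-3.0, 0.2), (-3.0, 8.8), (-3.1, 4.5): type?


Side lengths squared: AB^2=73.96, BC^2=18.5, CA^2=18.5
Sorted: [18.5, 18.5, 73.96]
By sides: Isosceles, By angles: Obtuse

Isosceles, Obtuse


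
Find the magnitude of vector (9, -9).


|u| = sqrt(9^2 + (-9)^2) = sqrt(162) = 12.7279

12.7279


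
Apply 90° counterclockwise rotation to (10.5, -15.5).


90° CCW: (x,y) -> (-y, x)
(10.5,-15.5) -> (15.5, 10.5)

(15.5, 10.5)


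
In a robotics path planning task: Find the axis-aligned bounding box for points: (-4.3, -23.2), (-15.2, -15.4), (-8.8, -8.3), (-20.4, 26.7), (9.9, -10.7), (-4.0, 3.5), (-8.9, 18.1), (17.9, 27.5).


x range: [-20.4, 17.9]
y range: [-23.2, 27.5]
Bounding box: (-20.4,-23.2) to (17.9,27.5)

(-20.4,-23.2) to (17.9,27.5)


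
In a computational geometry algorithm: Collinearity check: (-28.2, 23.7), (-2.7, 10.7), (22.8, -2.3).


Cross product: ((-2.7)-(-28.2))*((-2.3)-23.7) - (10.7-23.7)*(22.8-(-28.2))
= 0

Yes, collinear


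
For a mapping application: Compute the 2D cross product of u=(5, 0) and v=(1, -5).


u x v = u_x*v_y - u_y*v_x = 5*(-5) - 0*1
= (-25) - 0 = -25

-25


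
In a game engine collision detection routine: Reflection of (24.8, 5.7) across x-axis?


Reflection over x-axis: (x,y) -> (x,-y)
(24.8, 5.7) -> (24.8, -5.7)

(24.8, -5.7)


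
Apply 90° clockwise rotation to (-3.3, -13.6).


90° CW: (x,y) -> (y, -x)
(-3.3,-13.6) -> (-13.6, 3.3)

(-13.6, 3.3)


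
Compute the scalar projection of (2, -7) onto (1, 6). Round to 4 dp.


u.v = -40, |v| = sqrt(37) = 6.0828
Scalar projection = u.v / |v| = -40 / sqrt(37) = -6.576

-6.576


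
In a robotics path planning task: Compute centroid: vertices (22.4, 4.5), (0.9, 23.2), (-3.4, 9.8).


Centroid = ((x_A+x_B+x_C)/3, (y_A+y_B+y_C)/3)
= ((22.4+0.9+(-3.4))/3, (4.5+23.2+9.8)/3)
= (6.6333, 12.5)

(6.6333, 12.5)


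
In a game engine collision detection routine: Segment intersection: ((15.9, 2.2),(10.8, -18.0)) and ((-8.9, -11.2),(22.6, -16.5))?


Cross products: d1=553.54, d2=-109.79, d3=-432.62, d4=230.71
d1*d2 < 0 and d3*d4 < 0? yes

Yes, they intersect


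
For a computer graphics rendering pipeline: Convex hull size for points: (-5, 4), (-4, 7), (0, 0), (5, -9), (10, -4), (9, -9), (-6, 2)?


Convex hull vertices (CCW): (-6, 2), (5, -9), (9, -9), (10, -4), (-4, 7)
Count = 5

5


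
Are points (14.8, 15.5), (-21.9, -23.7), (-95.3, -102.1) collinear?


Cross product: ((-21.9)-14.8)*((-102.1)-15.5) - ((-23.7)-15.5)*((-95.3)-14.8)
= 0

Yes, collinear


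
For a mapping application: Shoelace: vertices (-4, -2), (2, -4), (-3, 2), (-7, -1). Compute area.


Shoelace sum: ((-4)*(-4) - 2*(-2)) + (2*2 - (-3)*(-4)) + ((-3)*(-1) - (-7)*2) + ((-7)*(-2) - (-4)*(-1))
= 39
Area = |39|/2 = 19.5

19.5


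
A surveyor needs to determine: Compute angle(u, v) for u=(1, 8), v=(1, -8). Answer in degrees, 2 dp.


u.v = -63, |u| = sqrt(65) = 8.0623, |v| = sqrt(65) = 8.0623
cos(theta) = u.v/(|u||v|) = -63/sqrt(4225) = -0.969231
theta = acos(-0.969231) = 165.75 degrees

165.75 degrees


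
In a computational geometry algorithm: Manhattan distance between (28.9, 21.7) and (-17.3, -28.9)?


|28.9-(-17.3)| + |21.7-(-28.9)| = 46.2 + 50.6 = 96.8

96.8


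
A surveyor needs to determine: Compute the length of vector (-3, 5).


|u| = sqrt((-3)^2 + 5^2) = sqrt(34) = 5.831

5.831


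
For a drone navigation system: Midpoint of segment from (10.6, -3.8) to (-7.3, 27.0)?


M = ((10.6+(-7.3))/2, ((-3.8)+27)/2)
= (1.65, 11.6)

(1.65, 11.6)


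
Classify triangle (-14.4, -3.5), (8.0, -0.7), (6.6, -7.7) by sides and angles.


Side lengths squared: AB^2=509.6, BC^2=50.96, CA^2=458.64
Sorted: [50.96, 458.64, 509.6]
By sides: Scalene, By angles: Right

Scalene, Right


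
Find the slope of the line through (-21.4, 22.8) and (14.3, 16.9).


slope = (y2-y1)/(x2-x1) = (16.9-22.8)/(14.3-(-21.4)) = (-5.9)/35.7 = -0.1653

-0.1653


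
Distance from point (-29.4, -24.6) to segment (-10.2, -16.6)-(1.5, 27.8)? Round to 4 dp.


Project P onto AB: t = 0 (clamped to [0,1])
Closest point on segment: (-10.2, -16.6)
Distance: 20.8

20.8


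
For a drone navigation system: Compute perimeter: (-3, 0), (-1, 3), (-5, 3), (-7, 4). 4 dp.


Sides: (-3, 0)->(-1, 3): sqrt(13) = 3.605551, (-1, 3)->(-5, 3): sqrt(16) = 4, (-5, 3)->(-7, 4): sqrt(5) = 2.236068, (-7, 4)->(-3, 0): sqrt(32) = 5.656854
Sum = 15.498473
Perimeter = 15.4985

15.4985


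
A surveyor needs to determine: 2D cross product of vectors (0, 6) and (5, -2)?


u x v = u_x*v_y - u_y*v_x = 0*(-2) - 6*5
= 0 - 30 = -30

-30


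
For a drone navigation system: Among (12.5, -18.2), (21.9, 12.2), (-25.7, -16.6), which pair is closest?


d(P0,P1) = 31.8201, d(P0,P2) = 38.2335, d(P1,P2) = 55.6345
Closest: P0 and P1

Closest pair: (12.5, -18.2) and (21.9, 12.2), distance = 31.8201


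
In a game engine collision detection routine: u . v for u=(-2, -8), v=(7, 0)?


u . v = u_x*v_x + u_y*v_y = (-2)*7 + (-8)*0
= (-14) + 0 = -14

-14


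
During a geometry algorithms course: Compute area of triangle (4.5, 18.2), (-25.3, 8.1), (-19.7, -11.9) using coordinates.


Area = |x_A(y_B-y_C) + x_B(y_C-y_A) + x_C(y_A-y_B)|/2
= |90 + 761.53 + (-198.97)|/2
= 652.56/2 = 326.28

326.28


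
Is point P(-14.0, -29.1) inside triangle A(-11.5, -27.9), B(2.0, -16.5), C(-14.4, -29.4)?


Cross products: AB x AP = 12.3, BC x BP = 0.24, CA x CP = 0.27
All same sign? yes

Yes, inside


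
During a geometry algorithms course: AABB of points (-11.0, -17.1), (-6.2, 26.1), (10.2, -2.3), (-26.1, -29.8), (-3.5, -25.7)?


x range: [-26.1, 10.2]
y range: [-29.8, 26.1]
Bounding box: (-26.1,-29.8) to (10.2,26.1)

(-26.1,-29.8) to (10.2,26.1)


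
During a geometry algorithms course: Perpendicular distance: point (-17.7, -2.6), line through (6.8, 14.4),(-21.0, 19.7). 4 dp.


|cross product| = 602.45
|line direction| = sqrt(800.93) = 28.3007
Distance = 602.45/sqrt(800.93) = 21.2875

21.2875


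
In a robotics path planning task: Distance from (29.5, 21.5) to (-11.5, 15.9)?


dx=-41, dy=-5.6
d^2 = (-41)^2 + (-5.6)^2 = 1712.36
d = sqrt(1712.36) = 41.3807

41.3807


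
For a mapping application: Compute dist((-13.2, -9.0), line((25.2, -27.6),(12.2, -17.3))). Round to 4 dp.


|cross product| = 153.72
|line direction| = sqrt(275.09) = 16.5858
Distance = 153.72/sqrt(275.09) = 9.2681

9.2681


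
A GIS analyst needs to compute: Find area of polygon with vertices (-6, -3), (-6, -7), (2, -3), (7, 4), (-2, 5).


Shoelace sum: ((-6)*(-7) - (-6)*(-3)) + ((-6)*(-3) - 2*(-7)) + (2*4 - 7*(-3)) + (7*5 - (-2)*4) + ((-2)*(-3) - (-6)*5)
= 164
Area = |164|/2 = 82

82


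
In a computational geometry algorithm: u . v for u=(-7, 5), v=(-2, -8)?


u . v = u_x*v_x + u_y*v_y = (-7)*(-2) + 5*(-8)
= 14 + (-40) = -26

-26


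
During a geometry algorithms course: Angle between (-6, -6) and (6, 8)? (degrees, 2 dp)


u.v = -84, |u| = sqrt(72) = 8.4853, |v| = sqrt(100) = 10
cos(theta) = u.v/(|u||v|) = -84/sqrt(7200) = -0.989949
theta = acos(-0.989949) = 171.87 degrees

171.87 degrees


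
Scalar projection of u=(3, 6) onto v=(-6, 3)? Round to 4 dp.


u.v = 0, |v| = sqrt(45) = 6.7082
Scalar projection = u.v / |v| = 0 / sqrt(45) = 0

0


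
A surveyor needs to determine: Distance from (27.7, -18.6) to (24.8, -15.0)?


dx=-2.9, dy=3.6
d^2 = (-2.9)^2 + 3.6^2 = 21.37
d = sqrt(21.37) = 4.6228

4.6228


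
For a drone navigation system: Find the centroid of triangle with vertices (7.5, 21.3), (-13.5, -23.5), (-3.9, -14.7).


Centroid = ((x_A+x_B+x_C)/3, (y_A+y_B+y_C)/3)
= ((7.5+(-13.5)+(-3.9))/3, (21.3+(-23.5)+(-14.7))/3)
= (-3.3, -5.6333)

(-3.3, -5.6333)


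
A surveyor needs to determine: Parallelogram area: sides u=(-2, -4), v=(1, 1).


|u x v| = |(-2)*1 - (-4)*1|
= |(-2) - (-4)| = 2

2


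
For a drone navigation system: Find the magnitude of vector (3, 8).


|u| = sqrt(3^2 + 8^2) = sqrt(73) = 8.544

8.544


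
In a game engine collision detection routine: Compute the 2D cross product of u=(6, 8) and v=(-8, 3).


u x v = u_x*v_y - u_y*v_x = 6*3 - 8*(-8)
= 18 - (-64) = 82

82


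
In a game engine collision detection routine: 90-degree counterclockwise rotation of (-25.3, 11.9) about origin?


90° CCW: (x,y) -> (-y, x)
(-25.3,11.9) -> (-11.9, -25.3)

(-11.9, -25.3)


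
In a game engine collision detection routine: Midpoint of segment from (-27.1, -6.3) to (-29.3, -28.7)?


M = (((-27.1)+(-29.3))/2, ((-6.3)+(-28.7))/2)
= (-28.2, -17.5)

(-28.2, -17.5)


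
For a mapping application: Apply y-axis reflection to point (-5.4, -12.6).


Reflection over y-axis: (x,y) -> (-x,y)
(-5.4, -12.6) -> (5.4, -12.6)

(5.4, -12.6)


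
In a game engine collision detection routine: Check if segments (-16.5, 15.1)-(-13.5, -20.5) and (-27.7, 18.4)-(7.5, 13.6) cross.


Cross products: d1=-62.4, d2=-1301.12, d3=-388.82, d4=849.9
d1*d2 < 0 and d3*d4 < 0? no

No, they don't intersect


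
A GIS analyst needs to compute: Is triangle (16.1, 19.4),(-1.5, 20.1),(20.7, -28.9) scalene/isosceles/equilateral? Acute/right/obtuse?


Side lengths squared: AB^2=310.25, BC^2=2893.84, CA^2=2354.05
Sorted: [310.25, 2354.05, 2893.84]
By sides: Scalene, By angles: Obtuse

Scalene, Obtuse


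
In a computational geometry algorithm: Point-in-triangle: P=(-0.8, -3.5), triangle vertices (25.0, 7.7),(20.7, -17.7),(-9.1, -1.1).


Cross products: AB x AP = -607.16, BC x BP = -66.26, CA x CP = -154.88
All same sign? yes

Yes, inside


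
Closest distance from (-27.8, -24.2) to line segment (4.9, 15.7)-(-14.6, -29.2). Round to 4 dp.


Project P onto AB: t = 1 (clamped to [0,1])
Closest point on segment: (-14.6, -29.2)
Distance: 14.1152

14.1152


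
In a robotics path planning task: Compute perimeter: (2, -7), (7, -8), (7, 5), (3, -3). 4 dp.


Sides: (2, -7)->(7, -8): sqrt(26) = 5.09902, (7, -8)->(7, 5): sqrt(169) = 13, (7, 5)->(3, -3): sqrt(80) = 8.944272, (3, -3)->(2, -7): sqrt(17) = 4.123106
Sum = 31.166398
Perimeter = 31.1664

31.1664


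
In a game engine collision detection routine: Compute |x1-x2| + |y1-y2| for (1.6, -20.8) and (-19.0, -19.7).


|1.6-(-19)| + |(-20.8)-(-19.7)| = 20.6 + 1.1 = 21.7

21.7


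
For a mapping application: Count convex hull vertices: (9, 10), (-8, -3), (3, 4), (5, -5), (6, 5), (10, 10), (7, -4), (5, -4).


Convex hull vertices (CCW): (-8, -3), (5, -5), (7, -4), (10, 10), (9, 10)
Count = 5

5


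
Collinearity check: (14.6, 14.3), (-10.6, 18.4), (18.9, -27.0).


Cross product: ((-10.6)-14.6)*((-27)-14.3) - (18.4-14.3)*(18.9-14.6)
= 1023.13

No, not collinear


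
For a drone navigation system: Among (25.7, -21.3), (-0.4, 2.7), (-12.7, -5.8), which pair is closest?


d(P0,P1) = 35.4572, d(P0,P2) = 41.4103, d(P1,P2) = 14.9513
Closest: P1 and P2

Closest pair: (-0.4, 2.7) and (-12.7, -5.8), distance = 14.9513


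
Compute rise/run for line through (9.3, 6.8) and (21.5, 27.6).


slope = (y2-y1)/(x2-x1) = (27.6-6.8)/(21.5-9.3) = 20.8/12.2 = 1.7049

1.7049


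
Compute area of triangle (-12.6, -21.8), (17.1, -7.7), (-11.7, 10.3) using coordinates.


Area = |x_A(y_B-y_C) + x_B(y_C-y_A) + x_C(y_A-y_B)|/2
= |226.8 + 548.91 + 164.97|/2
= 940.68/2 = 470.34

470.34


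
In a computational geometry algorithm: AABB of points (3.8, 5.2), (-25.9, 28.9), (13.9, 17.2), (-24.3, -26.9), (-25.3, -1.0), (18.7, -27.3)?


x range: [-25.9, 18.7]
y range: [-27.3, 28.9]
Bounding box: (-25.9,-27.3) to (18.7,28.9)

(-25.9,-27.3) to (18.7,28.9)


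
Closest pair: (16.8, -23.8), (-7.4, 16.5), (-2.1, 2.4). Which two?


d(P0,P1) = 47.0078, d(P0,P2) = 32.3056, d(P1,P2) = 15.0632
Closest: P1 and P2

Closest pair: (-7.4, 16.5) and (-2.1, 2.4), distance = 15.0632
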